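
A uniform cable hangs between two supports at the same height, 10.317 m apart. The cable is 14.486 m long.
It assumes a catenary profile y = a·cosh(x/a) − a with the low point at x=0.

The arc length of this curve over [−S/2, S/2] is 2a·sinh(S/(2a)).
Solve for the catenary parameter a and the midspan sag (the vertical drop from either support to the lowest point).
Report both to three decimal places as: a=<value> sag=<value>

seed: a₀ = √(S³/(24(L−S))) = √(10.317³/(24·4.169)) = 3.312902
iter 1: u=1.557094  f(a)=+5.356e-01  f'(a)=-3.182e+00  a ← 3.312902 − (+5.356e-01/-3.182e+00) = 3.481199
iter 2: u=1.481817  f(a)=+4.352e-02  f'(a)=-2.684e+00  a ← 3.481199 − (+4.352e-02/-2.684e+00) = 3.497410
iter 3: u=1.474948  f(a)=+3.435e-04  f'(a)=-2.642e+00  a ← 3.497410 − (+3.435e-04/-2.642e+00) = 3.497540
iter 4: u=1.474894  f(a)=+2.177e-08  f'(a)=-2.642e+00  a ← 3.497540 − (+2.177e-08/-2.642e+00) = 3.497540
iter 5: u=1.474894  f(a)=+0.000e+00  f'(a)=-2.642e+00  a ← 3.497540 − (+0.000e+00/-2.642e+00) = 3.497540
converged: |Δa| < 1e-12 after 5 iterations
sag = a·(cosh(S/(2a)) − 1) = 3.497540·(cosh(1.474894) − 1) = 4.545708
T_max/T_min = cosh(S/(2a)) = 2.299687

a=3.498 sag=4.546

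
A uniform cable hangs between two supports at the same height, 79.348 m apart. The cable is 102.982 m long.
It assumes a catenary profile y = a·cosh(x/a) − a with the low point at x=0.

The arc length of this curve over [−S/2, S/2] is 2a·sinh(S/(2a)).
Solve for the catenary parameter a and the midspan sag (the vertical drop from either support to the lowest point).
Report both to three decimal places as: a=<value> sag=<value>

a=30.922 sag=29.140

seed: a₀ = √(S³/(24(L−S))) = √(79.348³/(24·23.634)) = 29.677666
iter 1: u=1.336830  f(a)=+2.204e+00  f'(a)=-1.896e+00  a ← 29.677666 − (+2.204e+00/-1.896e+00) = 30.840013
iter 2: u=1.286446  f(a)=+1.361e-01  f'(a)=-1.669e+00  a ← 30.840013 − (+1.361e-01/-1.669e+00) = 30.921578
iter 3: u=1.283052  f(a)=+5.945e-04  f'(a)=-1.654e+00  a ← 30.921578 − (+5.945e-04/-1.654e+00) = 30.921938
iter 4: u=1.283037  f(a)=+1.145e-08  f'(a)=-1.654e+00  a ← 30.921938 − (+1.145e-08/-1.654e+00) = 30.921938
iter 5: u=1.283037  f(a)=-2.842e-14  f'(a)=-1.654e+00  a ← 30.921938 − (-2.842e-14/-1.654e+00) = 30.921938
converged: |Δa| < 1e-12 after 5 iterations
sag = a·(cosh(S/(2a)) − 1) = 30.921938·(cosh(1.283037) − 1) = 29.140441
T_max/T_min = cosh(S/(2a)) = 1.942387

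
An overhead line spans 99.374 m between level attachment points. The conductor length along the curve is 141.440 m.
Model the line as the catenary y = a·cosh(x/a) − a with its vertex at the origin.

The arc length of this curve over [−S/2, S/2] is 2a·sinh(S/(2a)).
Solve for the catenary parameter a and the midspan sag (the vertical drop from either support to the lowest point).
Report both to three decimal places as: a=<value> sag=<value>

a=32.991 sag=45.046

seed: a₀ = √(S³/(24(L−S))) = √(99.374³/(24·42.066)) = 31.177259
iter 1: u=1.593694  f(a)=+5.677e+00  f'(a)=-3.449e+00  a ← 31.177259 − (+5.677e+00/-3.449e+00) = 32.823153
iter 2: u=1.513779  f(a)=+4.805e-01  f'(a)=-2.888e+00  a ← 32.823153 − (+4.805e-01/-2.888e+00) = 32.989551
iter 3: u=1.506144  f(a)=+4.146e-03  f'(a)=-2.838e+00  a ← 32.989551 − (+4.146e-03/-2.838e+00) = 32.991012
iter 4: u=1.506077  f(a)=+3.146e-07  f'(a)=-2.838e+00  a ← 32.991012 − (+3.146e-07/-2.838e+00) = 32.991012
iter 5: u=1.506077  f(a)=+0.000e+00  f'(a)=-2.838e+00  a ← 32.991012 − (+0.000e+00/-2.838e+00) = 32.991012
converged: |Δa| < 1e-12 after 5 iterations
sag = a·(cosh(S/(2a)) − 1) = 32.991012·(cosh(1.506077) − 1) = 45.045680
T_max/T_min = cosh(S/(2a)) = 2.365392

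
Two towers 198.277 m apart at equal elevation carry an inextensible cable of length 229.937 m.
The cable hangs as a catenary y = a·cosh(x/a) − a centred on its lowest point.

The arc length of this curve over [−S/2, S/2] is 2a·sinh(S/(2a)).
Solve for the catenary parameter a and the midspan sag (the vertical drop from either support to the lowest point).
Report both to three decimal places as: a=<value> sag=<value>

a=103.627 sag=51.151

seed: a₀ = √(S³/(24(L−S))) = √(198.277³/(24·31.660)) = 101.285536
iter 1: u=0.978802  f(a)=+1.552e+00  f'(a)=-6.871e-01  a ← 101.285536 − (+1.552e+00/-6.871e-01) = 103.543665
iter 2: u=0.957456  f(a)=+5.341e-02  f'(a)=-6.406e-01  a ← 103.543665 − (+5.341e-02/-6.406e-01) = 103.627040
iter 3: u=0.956686  f(a)=+6.827e-05  f'(a)=-6.389e-01  a ← 103.627040 − (+6.827e-05/-6.389e-01) = 103.627147
iter 4: u=0.956685  f(a)=+1.119e-10  f'(a)=-6.389e-01  a ← 103.627147 − (+1.119e-10/-6.389e-01) = 103.627147
iter 5: u=0.956685  f(a)=-2.842e-14  f'(a)=-6.389e-01  a ← 103.627147 − (-2.842e-14/-6.389e-01) = 103.627147
converged: |Δa| < 1e-12 after 5 iterations
sag = a·(cosh(S/(2a)) − 1) = 103.627147·(cosh(0.956685) − 1) = 51.151216
T_max/T_min = cosh(S/(2a)) = 1.493608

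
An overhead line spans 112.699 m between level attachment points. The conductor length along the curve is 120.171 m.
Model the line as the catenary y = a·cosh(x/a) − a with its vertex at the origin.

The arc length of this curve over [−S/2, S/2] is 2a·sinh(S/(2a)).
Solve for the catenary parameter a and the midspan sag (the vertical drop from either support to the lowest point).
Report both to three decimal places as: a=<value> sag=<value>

seed: a₀ = √(S³/(24(L−S))) = √(112.699³/(24·7.472)) = 89.342076
iter 1: u=0.630716  f(a)=+1.500e-01  f'(a)=-1.740e-01  a ← 89.342076 − (+1.500e-01/-1.740e-01) = 90.204263
iter 2: u=0.624688  f(a)=+2.200e-03  f'(a)=-1.689e-01  a ← 90.204263 − (+2.200e-03/-1.689e-01) = 90.217282
iter 3: u=0.624598  f(a)=+4.883e-07  f'(a)=-1.689e-01  a ← 90.217282 − (+4.883e-07/-1.689e-01) = 90.217285
iter 4: u=0.624598  f(a)=+4.263e-14  f'(a)=-1.689e-01  a ← 90.217285 − (+4.263e-14/-1.689e-01) = 90.217285
converged: |Δa| < 1e-12 after 4 iterations
sag = a·(cosh(S/(2a)) − 1) = 90.217285·(cosh(0.624598) − 1) = 18.177483
T_max/T_min = cosh(S/(2a)) = 1.201486

a=90.217 sag=18.177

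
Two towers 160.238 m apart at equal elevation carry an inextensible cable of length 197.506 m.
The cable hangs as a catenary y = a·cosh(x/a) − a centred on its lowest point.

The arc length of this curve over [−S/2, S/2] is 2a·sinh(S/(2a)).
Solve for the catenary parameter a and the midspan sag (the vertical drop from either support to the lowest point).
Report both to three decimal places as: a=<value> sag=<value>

a=70.072 sag=51.016

seed: a₀ = √(S³/(24(L−S))) = √(160.238³/(24·37.268)) = 67.822627
iter 1: u=1.181302  f(a)=+2.688e+00  f'(a)=-1.260e+00  a ← 67.822627 − (+2.688e+00/-1.260e+00) = 69.955975
iter 2: u=1.145277  f(a)=+1.321e-01  f'(a)=-1.139e+00  a ← 69.955975 − (+1.321e-01/-1.139e+00) = 70.071903
iter 3: u=1.143383  f(a)=+3.551e-04  f'(a)=-1.133e+00  a ← 70.071903 − (+3.551e-04/-1.133e+00) = 70.072217
iter 4: u=1.143378  f(a)=+2.583e-09  f'(a)=-1.133e+00  a ← 70.072217 − (+2.583e-09/-1.133e+00) = 70.072217
iter 5: u=1.143378  f(a)=+0.000e+00  f'(a)=-1.133e+00  a ← 70.072217 − (+0.000e+00/-1.133e+00) = 70.072217
converged: |Δa| < 1e-12 after 5 iterations
sag = a·(cosh(S/(2a)) − 1) = 70.072217·(cosh(1.143378) − 1) = 51.015646
T_max/T_min = cosh(S/(2a)) = 1.728044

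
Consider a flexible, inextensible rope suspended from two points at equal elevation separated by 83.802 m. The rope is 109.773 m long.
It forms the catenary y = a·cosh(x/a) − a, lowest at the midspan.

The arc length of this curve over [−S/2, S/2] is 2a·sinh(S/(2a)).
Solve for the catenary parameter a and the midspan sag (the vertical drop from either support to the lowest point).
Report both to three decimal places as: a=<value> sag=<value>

a=32.065 sag=31.501

seed: a₀ = √(S³/(24(L−S))) = √(83.802³/(24·25.971)) = 30.727811
iter 1: u=1.363618  f(a)=+2.524e+00  f'(a)=-2.026e+00  a ← 30.727811 − (+2.524e+00/-2.026e+00) = 31.973569
iter 2: u=1.310489  f(a)=+1.616e-01  f'(a)=-1.774e+00  a ← 31.973569 − (+1.616e-01/-1.774e+00) = 32.064657
iter 3: u=1.306766  f(a)=+7.629e-04  f'(a)=-1.758e+00  a ← 32.064657 − (+7.629e-04/-1.758e+00) = 32.065091
iter 4: u=1.306748  f(a)=+1.717e-08  f'(a)=-1.758e+00  a ← 32.065091 − (+1.717e-08/-1.758e+00) = 32.065091
iter 5: u=1.306748  f(a)=-2.842e-14  f'(a)=-1.758e+00  a ← 32.065091 − (-2.842e-14/-1.758e+00) = 32.065091
converged: |Δa| < 1e-12 after 5 iterations
sag = a·(cosh(S/(2a)) − 1) = 32.065091·(cosh(1.306748) − 1) = 31.501393
T_max/T_min = cosh(S/(2a)) = 1.982420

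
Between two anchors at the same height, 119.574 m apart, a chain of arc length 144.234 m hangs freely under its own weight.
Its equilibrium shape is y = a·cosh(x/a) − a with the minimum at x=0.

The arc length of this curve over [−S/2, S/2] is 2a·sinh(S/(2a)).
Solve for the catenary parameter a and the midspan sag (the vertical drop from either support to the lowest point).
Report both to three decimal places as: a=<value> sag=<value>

a=55.336 sag=35.565

seed: a₀ = √(S³/(24(L−S))) = √(119.574³/(24·24.660)) = 53.746845
iter 1: u=1.112382  f(a)=+1.571e+00  f'(a)=-1.036e+00  a ← 53.746845 − (+1.571e+00/-1.036e+00) = 55.263211
iter 2: u=1.081859  f(a)=+6.896e-02  f'(a)=-9.472e-01  a ← 55.263211 − (+6.896e-02/-9.472e-01) = 55.336015
iter 3: u=1.080436  f(a)=+1.463e-04  f'(a)=-9.432e-01  a ← 55.336015 − (+1.463e-04/-9.432e-01) = 55.336170
iter 4: u=1.080433  f(a)=+6.613e-10  f'(a)=-9.432e-01  a ← 55.336170 − (+6.613e-10/-9.432e-01) = 55.336170
iter 5: u=1.080433  f(a)=-2.842e-14  f'(a)=-9.432e-01  a ← 55.336170 − (-2.842e-14/-9.432e-01) = 55.336170
converged: |Δa| < 1e-12 after 5 iterations
sag = a·(cosh(S/(2a)) − 1) = 55.336170·(cosh(1.080433) − 1) = 35.564619
T_max/T_min = cosh(S/(2a)) = 1.642701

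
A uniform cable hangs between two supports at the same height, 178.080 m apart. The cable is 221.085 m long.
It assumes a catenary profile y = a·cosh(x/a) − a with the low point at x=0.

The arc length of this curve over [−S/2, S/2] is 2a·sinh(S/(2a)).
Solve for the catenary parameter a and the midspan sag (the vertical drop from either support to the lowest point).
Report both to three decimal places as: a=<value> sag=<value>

a=76.513 sag=57.926

seed: a₀ = √(S³/(24(L−S))) = √(178.080³/(24·43.005)) = 73.970341
iter 1: u=1.203726  f(a)=+3.225e+00  f'(a)=-1.340e+00  a ← 73.970341 − (+3.225e+00/-1.340e+00) = 76.376920
iter 2: u=1.165797  f(a)=+1.641e-01  f'(a)=-1.207e+00  a ← 76.376920 − (+1.641e-01/-1.207e+00) = 76.512870
iter 3: u=1.163726  f(a)=+4.751e-04  f'(a)=-1.200e+00  a ← 76.512870 − (+4.751e-04/-1.200e+00) = 76.513266
iter 4: u=1.163720  f(a)=+4.009e-09  f'(a)=-1.200e+00  a ← 76.513266 − (+4.009e-09/-1.200e+00) = 76.513266
iter 5: u=1.163720  f(a)=+2.842e-14  f'(a)=-1.200e+00  a ← 76.513266 − (+2.842e-14/-1.200e+00) = 76.513266
converged: |Δa| < 1e-12 after 5 iterations
sag = a·(cosh(S/(2a)) − 1) = 76.513266·(cosh(1.163720) − 1) = 57.926030
T_max/T_min = cosh(S/(2a)) = 1.757072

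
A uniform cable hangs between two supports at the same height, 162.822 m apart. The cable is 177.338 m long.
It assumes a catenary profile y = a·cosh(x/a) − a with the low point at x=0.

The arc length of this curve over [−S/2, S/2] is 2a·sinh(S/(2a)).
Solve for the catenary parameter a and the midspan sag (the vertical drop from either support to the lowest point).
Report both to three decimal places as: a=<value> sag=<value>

a=112.770 sag=30.685

seed: a₀ = √(S³/(24(L−S))) = √(162.822³/(24·14.516)) = 111.311626
iter 1: u=0.731379  f(a)=+3.932e-01  f'(a)=-2.750e-01  a ← 111.311626 − (+3.932e-01/-2.750e-01) = 112.741331
iter 2: u=0.722104  f(a)=+7.704e-03  f'(a)=-2.644e-01  a ← 112.741331 − (+7.704e-03/-2.644e-01) = 112.770475
iter 3: u=0.721918  f(a)=+3.089e-06  f'(a)=-2.641e-01  a ← 112.770475 − (+3.089e-06/-2.641e-01) = 112.770486
iter 4: u=0.721918  f(a)=+4.547e-13  f'(a)=-2.641e-01  a ← 112.770486 − (+4.547e-13/-2.641e-01) = 112.770486
converged: |Δa| < 1e-12 after 4 iterations
sag = a·(cosh(S/(2a)) − 1) = 112.770486·(cosh(0.721918) − 1) = 30.684643
T_max/T_min = cosh(S/(2a)) = 1.272098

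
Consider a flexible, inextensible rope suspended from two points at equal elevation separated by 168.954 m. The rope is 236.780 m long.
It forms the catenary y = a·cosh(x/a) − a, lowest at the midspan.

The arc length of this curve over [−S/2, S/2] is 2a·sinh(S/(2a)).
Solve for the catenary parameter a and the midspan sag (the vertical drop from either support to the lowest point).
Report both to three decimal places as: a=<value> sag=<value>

a=57.447 sag=74.145

seed: a₀ = √(S³/(24(L−S))) = √(168.954³/(24·67.826)) = 54.431336
iter 1: u=1.551992  f(a)=+8.653e+00  f'(a)=-3.146e+00  a ← 54.431336 − (+8.653e+00/-3.146e+00) = 57.181425
iter 2: u=1.477350  f(a)=+6.990e-01  f'(a)=-2.657e+00  a ← 57.181425 − (+6.990e-01/-2.657e+00) = 57.444526
iter 3: u=1.470584  f(a)=+5.448e-03  f'(a)=-2.616e+00  a ← 57.444526 − (+5.448e-03/-2.616e+00) = 57.446609
iter 4: u=1.470531  f(a)=+3.366e-07  f'(a)=-2.615e+00  a ← 57.446609 − (+3.366e-07/-2.615e+00) = 57.446609
iter 5: u=1.470531  f(a)=+2.842e-14  f'(a)=-2.615e+00  a ← 57.446609 − (+2.842e-14/-2.615e+00) = 57.446609
converged: |Δa| < 1e-12 after 5 iterations
sag = a·(cosh(S/(2a)) − 1) = 57.446609·(cosh(1.470531) − 1) = 74.144823
T_max/T_min = cosh(S/(2a)) = 2.290674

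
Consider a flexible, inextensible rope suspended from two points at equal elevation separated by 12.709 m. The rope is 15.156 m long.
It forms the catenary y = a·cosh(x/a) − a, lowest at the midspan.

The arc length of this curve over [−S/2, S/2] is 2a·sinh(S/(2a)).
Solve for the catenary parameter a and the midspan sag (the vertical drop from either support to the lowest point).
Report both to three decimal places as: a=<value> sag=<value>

seed: a₀ = √(S³/(24(L−S))) = √(12.709³/(24·2.447)) = 5.912137
iter 1: u=1.074823  f(a)=+1.453e-01  f'(a)=-9.274e-01  a ← 5.912137 − (+1.453e-01/-9.274e-01) = 6.068797
iter 2: u=1.047077  f(a)=+5.975e-03  f'(a)=-8.526e-01  a ← 6.068797 − (+5.975e-03/-8.526e-01) = 6.075806
iter 3: u=1.045869  f(a)=+1.107e-05  f'(a)=-8.494e-01  a ← 6.075806 − (+1.107e-05/-8.494e-01) = 6.075819
iter 4: u=1.045867  f(a)=+3.811e-11  f'(a)=-8.494e-01  a ← 6.075819 − (+3.811e-11/-8.494e-01) = 6.075819
iter 5: u=1.045867  f(a)=-1.776e-15  f'(a)=-8.494e-01  a ← 6.075819 − (-1.776e-15/-8.494e-01) = 6.075819
converged: |Δa| < 1e-12 after 5 iterations
sag = a·(cosh(S/(2a)) − 1) = 6.075819·(cosh(1.045867) − 1) = 3.637145
T_max/T_min = cosh(S/(2a)) = 1.598626

a=6.076 sag=3.637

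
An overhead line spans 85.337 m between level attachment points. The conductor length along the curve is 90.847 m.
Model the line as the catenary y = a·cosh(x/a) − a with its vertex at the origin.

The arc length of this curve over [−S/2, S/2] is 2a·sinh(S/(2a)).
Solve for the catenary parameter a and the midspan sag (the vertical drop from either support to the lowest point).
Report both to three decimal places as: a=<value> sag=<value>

seed: a₀ = √(S³/(24(L−S))) = √(85.337³/(24·5.510)) = 68.552711
iter 1: u=0.622419  f(a)=+1.077e-01  f'(a)=-1.671e-01  a ← 68.552711 − (+1.077e-01/-1.671e-01) = 69.197484
iter 2: u=0.616619  f(a)=+1.539e-03  f'(a)=-1.623e-01  a ← 69.197484 − (+1.539e-03/-1.623e-01) = 69.206962
iter 3: u=0.616535  f(a)=+3.240e-07  f'(a)=-1.623e-01  a ← 69.206962 − (+3.240e-07/-1.623e-01) = 69.206964
iter 4: u=0.616535  f(a)=+0.000e+00  f'(a)=-1.623e-01  a ← 69.206964 − (+0.000e+00/-1.623e-01) = 69.206964
converged: |Δa| < 1e-12 after 4 iterations
sag = a·(cosh(S/(2a)) − 1) = 69.206964·(cosh(0.616535) − 1) = 13.575270
T_max/T_min = cosh(S/(2a)) = 1.196155

a=69.207 sag=13.575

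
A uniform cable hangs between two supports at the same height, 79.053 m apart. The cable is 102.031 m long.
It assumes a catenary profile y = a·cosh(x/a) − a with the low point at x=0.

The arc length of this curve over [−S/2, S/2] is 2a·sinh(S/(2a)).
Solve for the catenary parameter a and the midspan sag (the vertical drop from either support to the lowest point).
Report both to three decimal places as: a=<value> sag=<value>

seed: a₀ = √(S³/(24(L−S))) = √(79.053³/(24·22.978)) = 29.930626
iter 1: u=1.320604  f(a)=+2.089e+00  f'(a)=-1.820e+00  a ← 29.930626 − (+2.089e+00/-1.820e+00) = 31.078120
iter 2: u=1.271843  f(a)=+1.261e-01  f'(a)=-1.607e+00  a ← 31.078120 − (+1.261e-01/-1.607e+00) = 31.156632
iter 3: u=1.268638  f(a)=+5.253e-04  f'(a)=-1.593e+00  a ← 31.156632 − (+5.253e-04/-1.593e+00) = 31.156962
iter 4: u=1.268625  f(a)=+9.195e-09  f'(a)=-1.593e+00  a ← 31.156962 − (+9.195e-09/-1.593e+00) = 31.156962
iter 5: u=1.268625  f(a)=+0.000e+00  f'(a)=-1.593e+00  a ← 31.156962 − (+0.000e+00/-1.593e+00) = 31.156962
converged: |Δa| < 1e-12 after 5 iterations
sag = a·(cosh(S/(2a)) − 1) = 31.156962·(cosh(1.268625) − 1) = 28.620438
T_max/T_min = cosh(S/(2a)) = 1.918589

a=31.157 sag=28.620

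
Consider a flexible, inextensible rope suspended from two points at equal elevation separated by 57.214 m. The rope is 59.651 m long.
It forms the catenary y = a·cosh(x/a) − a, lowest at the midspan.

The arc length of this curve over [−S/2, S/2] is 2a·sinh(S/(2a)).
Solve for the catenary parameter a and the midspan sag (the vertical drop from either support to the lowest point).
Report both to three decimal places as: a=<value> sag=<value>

seed: a₀ = √(S³/(24(L−S))) = √(57.214³/(24·2.437)) = 56.587445
iter 1: u=0.505536  f(a)=+3.133e-02  f'(a)=-8.835e-02  a ← 56.587445 − (+3.133e-02/-8.835e-02) = 56.942053
iter 2: u=0.502388  f(a)=+2.970e-04  f'(a)=-8.669e-02  a ← 56.942053 − (+2.970e-04/-8.669e-02) = 56.945479
iter 3: u=0.502358  f(a)=+2.724e-08  f'(a)=-8.667e-02  a ← 56.945479 − (+2.724e-08/-8.667e-02) = 56.945479
iter 4: u=0.502358  f(a)=+0.000e+00  f'(a)=-8.667e-02  a ← 56.945479 − (+0.000e+00/-8.667e-02) = 56.945479
converged: |Δa| < 1e-12 after 4 iterations
sag = a·(cosh(S/(2a)) − 1) = 56.945479·(cosh(0.502358) − 1) = 7.337863
T_max/T_min = cosh(S/(2a)) = 1.128858

a=56.945 sag=7.338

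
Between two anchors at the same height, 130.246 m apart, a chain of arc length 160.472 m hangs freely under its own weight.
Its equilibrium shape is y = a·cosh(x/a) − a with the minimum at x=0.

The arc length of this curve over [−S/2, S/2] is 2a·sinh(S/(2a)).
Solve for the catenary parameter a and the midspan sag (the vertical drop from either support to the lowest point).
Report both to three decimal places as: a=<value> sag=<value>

a=57.015 sag=41.415

seed: a₀ = √(S³/(24(L−S))) = √(130.246³/(24·30.226)) = 55.188759
iter 1: u=1.180005  f(a)=+2.175e+00  f'(a)=-1.256e+00  a ← 55.188759 − (+2.175e+00/-1.256e+00) = 56.921284
iter 2: u=1.144089  f(a)=+1.066e-01  f'(a)=-1.135e+00  a ← 56.921284 − (+1.066e-01/-1.135e+00) = 57.015219
iter 3: u=1.142204  f(a)=+2.855e-04  f'(a)=-1.129e+00  a ← 57.015219 − (+2.855e-04/-1.129e+00) = 57.015472
iter 4: u=1.142199  f(a)=+2.059e-09  f'(a)=-1.129e+00  a ← 57.015472 − (+2.059e-09/-1.129e+00) = 57.015472
iter 5: u=1.142199  f(a)=+0.000e+00  f'(a)=-1.129e+00  a ← 57.015472 − (+0.000e+00/-1.129e+00) = 57.015472
converged: |Δa| < 1e-12 after 5 iterations
sag = a·(cosh(S/(2a)) − 1) = 57.015472·(cosh(1.142199) − 1) = 41.415111
T_max/T_min = cosh(S/(2a)) = 1.726384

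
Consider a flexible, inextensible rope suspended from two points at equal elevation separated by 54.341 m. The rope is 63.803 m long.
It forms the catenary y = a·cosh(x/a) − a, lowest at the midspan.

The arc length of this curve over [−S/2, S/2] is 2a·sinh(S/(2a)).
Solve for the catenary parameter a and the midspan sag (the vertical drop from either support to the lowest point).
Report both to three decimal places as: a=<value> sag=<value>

a=27.251 sag=14.705

seed: a₀ = √(S³/(24(L−S))) = √(54.341³/(24·9.462)) = 26.582410
iter 1: u=1.022123  f(a)=+5.067e-01  f'(a)=-7.891e-01  a ← 26.582410 − (+5.067e-01/-7.891e-01) = 27.224581
iter 2: u=0.998014  f(a)=+1.894e-02  f'(a)=-7.311e-01  a ← 27.224581 − (+1.894e-02/-7.311e-01) = 27.250492
iter 3: u=0.997065  f(a)=+2.875e-05  f'(a)=-7.289e-01  a ← 27.250492 − (+2.875e-05/-7.289e-01) = 27.250532
iter 4: u=0.997063  f(a)=+6.646e-11  f'(a)=-7.289e-01  a ← 27.250532 − (+6.646e-11/-7.289e-01) = 27.250532
iter 5: u=0.997063  f(a)=+1.421e-14  f'(a)=-7.289e-01  a ← 27.250532 − (+1.421e-14/-7.289e-01) = 27.250532
converged: |Δa| < 1e-12 after 5 iterations
sag = a·(cosh(S/(2a)) − 1) = 27.250532·(cosh(0.997063) − 1) = 14.705364
T_max/T_min = cosh(S/(2a)) = 1.539636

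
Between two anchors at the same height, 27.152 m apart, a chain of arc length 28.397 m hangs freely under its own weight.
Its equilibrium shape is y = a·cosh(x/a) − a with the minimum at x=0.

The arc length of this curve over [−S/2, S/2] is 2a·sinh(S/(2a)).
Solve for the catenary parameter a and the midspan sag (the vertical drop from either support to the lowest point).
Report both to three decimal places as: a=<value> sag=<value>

seed: a₀ = √(S³/(24(L−S))) = √(27.152³/(24·1.245)) = 25.882871
iter 1: u=0.524517  f(a)=+1.724e-02  f'(a)=-9.888e-02  a ← 25.882871 − (+1.724e-02/-9.888e-02) = 26.057218
iter 2: u=0.521007  f(a)=+1.757e-04  f'(a)=-9.687e-02  a ← 26.057218 − (+1.757e-04/-9.687e-02) = 26.059032
iter 3: u=0.520971  f(a)=+1.868e-08  f'(a)=-9.685e-02  a ← 26.059032 − (+1.868e-08/-9.685e-02) = 26.059033
iter 4: u=0.520971  f(a)=+0.000e+00  f'(a)=-9.685e-02  a ← 26.059033 − (+0.000e+00/-9.685e-02) = 26.059033
converged: |Δa| < 1e-12 after 4 iterations
sag = a·(cosh(S/(2a)) − 1) = 26.059033·(cosh(0.520971) − 1) = 3.617062
T_max/T_min = cosh(S/(2a)) = 1.138803

a=26.059 sag=3.617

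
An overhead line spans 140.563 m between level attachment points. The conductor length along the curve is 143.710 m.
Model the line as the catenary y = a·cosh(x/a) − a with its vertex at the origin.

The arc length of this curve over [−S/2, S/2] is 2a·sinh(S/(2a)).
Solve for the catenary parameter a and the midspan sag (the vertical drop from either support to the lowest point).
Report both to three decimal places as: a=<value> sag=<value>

seed: a₀ = √(S³/(24(L−S))) = √(140.563³/(24·3.147)) = 191.757577
iter 1: u=0.366512  f(a)=+2.120e-02  f'(a)=-3.327e-02  a ← 191.757577 − (+2.120e-02/-3.327e-02) = 192.395013
iter 2: u=0.365298  f(a)=+1.062e-04  f'(a)=-3.293e-02  a ← 192.395013 − (+1.062e-04/-3.293e-02) = 192.398237
iter 3: u=0.365292  f(a)=+2.694e-09  f'(a)=-3.293e-02  a ← 192.398237 − (+2.694e-09/-3.293e-02) = 192.398237
iter 4: u=0.365292  f(a)=+0.000e+00  f'(a)=-3.293e-02  a ← 192.398237 − (+0.000e+00/-3.293e-02) = 192.398237
converged: |Δa| < 1e-12 after 4 iterations
sag = a·(cosh(S/(2a)) − 1) = 192.398237·(cosh(0.365292) − 1) = 12.980006
T_max/T_min = cosh(S/(2a)) = 1.067464

a=192.398 sag=12.980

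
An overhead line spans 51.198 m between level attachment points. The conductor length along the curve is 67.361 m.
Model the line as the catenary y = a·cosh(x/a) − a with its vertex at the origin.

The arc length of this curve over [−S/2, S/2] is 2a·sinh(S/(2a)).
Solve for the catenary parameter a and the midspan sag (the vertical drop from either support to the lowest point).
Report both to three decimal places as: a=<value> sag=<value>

seed: a₀ = √(S³/(24(L−S))) = √(51.198³/(24·16.163)) = 18.599998
iter 1: u=1.376291  f(a)=+1.602e+00  f'(a)=-2.090e+00  a ← 18.599998 − (+1.602e+00/-2.090e+00) = 19.366261
iter 2: u=1.321835  f(a)=+1.043e-01  f'(a)=-1.826e+00  a ← 19.366261 − (+1.043e-01/-1.826e+00) = 19.423374
iter 3: u=1.317948  f(a)=+5.103e-04  f'(a)=-1.808e+00  a ← 19.423374 − (+5.103e-04/-1.808e+00) = 19.423657
iter 4: u=1.317929  f(a)=+1.235e-08  f'(a)=-1.808e+00  a ← 19.423657 − (+1.235e-08/-1.808e+00) = 19.423657
iter 5: u=1.317929  f(a)=+2.842e-14  f'(a)=-1.808e+00  a ← 19.423657 − (+2.842e-14/-1.808e+00) = 19.423657
converged: |Δa| < 1e-12 after 5 iterations
sag = a·(cosh(S/(2a)) − 1) = 19.423657·(cosh(1.317929) − 1) = 19.456345
T_max/T_min = cosh(S/(2a)) = 2.001683

a=19.424 sag=19.456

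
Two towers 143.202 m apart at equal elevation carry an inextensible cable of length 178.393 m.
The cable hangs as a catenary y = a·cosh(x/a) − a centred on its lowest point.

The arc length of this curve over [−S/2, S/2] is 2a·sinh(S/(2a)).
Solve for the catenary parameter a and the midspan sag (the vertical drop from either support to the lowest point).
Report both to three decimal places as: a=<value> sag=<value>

a=61.027 sag=47.048

seed: a₀ = √(S³/(24(L−S))) = √(143.202³/(24·35.191)) = 58.966072
iter 1: u=1.214275  f(a)=+2.687e+00  f'(a)=-1.379e+00  a ← 58.966072 − (+2.687e+00/-1.379e+00) = 60.914679
iter 2: u=1.175431  f(a)=+1.390e-01  f'(a)=-1.240e+00  a ← 60.914679 − (+1.390e-01/-1.240e+00) = 61.026759
iter 3: u=1.173272  f(a)=+4.164e-04  f'(a)=-1.232e+00  a ← 61.026759 − (+4.164e-04/-1.232e+00) = 61.027097
iter 4: u=1.173266  f(a)=+3.764e-09  f'(a)=-1.232e+00  a ← 61.027097 − (+3.764e-09/-1.232e+00) = 61.027097
iter 5: u=1.173266  f(a)=-2.842e-14  f'(a)=-1.232e+00  a ← 61.027097 − (-2.842e-14/-1.232e+00) = 61.027097
converged: |Δa| < 1e-12 after 5 iterations
sag = a·(cosh(S/(2a)) − 1) = 61.027097·(cosh(1.173266) − 1) = 47.048442
T_max/T_min = cosh(S/(2a)) = 1.770943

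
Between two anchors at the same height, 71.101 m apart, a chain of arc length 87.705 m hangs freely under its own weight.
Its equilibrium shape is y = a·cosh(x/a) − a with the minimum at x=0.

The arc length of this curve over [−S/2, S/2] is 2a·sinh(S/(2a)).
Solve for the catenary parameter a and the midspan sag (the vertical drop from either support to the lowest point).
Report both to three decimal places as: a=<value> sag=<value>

a=31.033 sag=22.689

seed: a₀ = √(S³/(24(L−S))) = √(71.101³/(24·16.604)) = 30.033198
iter 1: u=1.183707  f(a)=+1.203e+00  f'(a)=-1.269e+00  a ← 30.033198 − (+1.203e+00/-1.269e+00) = 30.981347
iter 2: u=1.147481  f(a)=+5.931e-02  f'(a)=-1.146e+00  a ← 30.981347 − (+5.931e-02/-1.146e+00) = 31.033087
iter 3: u=1.145568  f(a)=+1.608e-04  f'(a)=-1.140e+00  a ← 31.033087 − (+1.608e-04/-1.140e+00) = 31.033228
iter 4: u=1.145562  f(a)=+1.188e-09  f'(a)=-1.140e+00  a ← 31.033228 − (+1.188e-09/-1.140e+00) = 31.033228
iter 5: u=1.145562  f(a)=-1.421e-14  f'(a)=-1.140e+00  a ← 31.033228 − (-1.421e-14/-1.140e+00) = 31.033228
converged: |Δa| < 1e-12 after 5 iterations
sag = a·(cosh(S/(2a)) − 1) = 31.033228·(cosh(1.145562) − 1) = 22.689235
T_max/T_min = cosh(S/(2a)) = 1.731127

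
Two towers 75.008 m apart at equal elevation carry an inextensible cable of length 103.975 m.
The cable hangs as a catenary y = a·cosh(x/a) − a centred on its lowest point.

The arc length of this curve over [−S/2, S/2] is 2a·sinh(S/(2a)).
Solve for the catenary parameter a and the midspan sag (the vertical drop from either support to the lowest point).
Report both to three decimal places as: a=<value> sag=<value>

seed: a₀ = √(S³/(24(L−S))) = √(75.008³/(24·28.967)) = 24.637918
iter 1: u=1.522207  f(a)=+3.547e+00  f'(a)=-2.943e+00  a ← 24.637918 − (+3.547e+00/-2.943e+00) = 25.843087
iter 2: u=1.451220  f(a)=+2.769e-01  f'(a)=-2.500e+00  a ← 25.843087 − (+2.769e-01/-2.500e+00) = 25.953829
iter 3: u=1.445028  f(a)=+2.003e-03  f'(a)=-2.464e+00  a ← 25.953829 − (+2.003e-03/-2.464e+00) = 25.954642
iter 4: u=1.444982  f(a)=+1.064e-07  f'(a)=-2.464e+00  a ← 25.954642 − (+1.064e-07/-2.464e+00) = 25.954642
iter 5: u=1.444982  f(a)=+1.421e-14  f'(a)=-2.464e+00  a ← 25.954642 − (+1.421e-14/-2.464e+00) = 25.954642
converged: |Δa| < 1e-12 after 5 iterations
sag = a·(cosh(S/(2a)) − 1) = 25.954642·(cosh(1.444982) − 1) = 32.151671
T_max/T_min = cosh(S/(2a)) = 2.238764

a=25.955 sag=32.152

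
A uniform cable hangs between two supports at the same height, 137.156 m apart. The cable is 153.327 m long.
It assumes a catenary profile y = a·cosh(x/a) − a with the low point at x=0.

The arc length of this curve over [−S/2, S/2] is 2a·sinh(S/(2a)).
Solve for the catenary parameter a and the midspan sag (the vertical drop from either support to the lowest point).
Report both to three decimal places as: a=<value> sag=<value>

seed: a₀ = √(S³/(24(L−S))) = √(137.156³/(24·16.171)) = 81.535766
iter 1: u=0.841079  f(a)=+5.817e-01  f'(a)=-4.254e-01  a ← 81.535766 − (+5.817e-01/-4.254e-01) = 82.903080
iter 2: u=0.827207  f(a)=+1.496e-02  f'(a)=-4.038e-01  a ← 82.903080 − (+1.496e-02/-4.038e-01) = 82.940115
iter 3: u=0.826838  f(a)=+1.046e-05  f'(a)=-4.033e-01  a ← 82.940115 − (+1.046e-05/-4.033e-01) = 82.940141
iter 4: u=0.826837  f(a)=+5.116e-12  f'(a)=-4.033e-01  a ← 82.940141 − (+5.116e-12/-4.033e-01) = 82.940141
converged: |Δa| < 1e-12 after 4 iterations
sag = a·(cosh(S/(2a)) − 1) = 82.940141·(cosh(0.826837) − 1) = 30.003913
T_max/T_min = cosh(S/(2a)) = 1.361754

a=82.940 sag=30.004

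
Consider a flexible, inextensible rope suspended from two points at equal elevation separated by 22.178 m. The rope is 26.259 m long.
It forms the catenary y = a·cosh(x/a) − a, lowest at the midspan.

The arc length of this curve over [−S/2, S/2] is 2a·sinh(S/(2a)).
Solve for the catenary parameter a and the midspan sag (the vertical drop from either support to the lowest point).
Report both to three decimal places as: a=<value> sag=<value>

a=10.833 sag=6.189

seed: a₀ = √(S³/(24(L−S))) = √(22.178³/(24·4.081)) = 10.553455
iter 1: u=1.050746  f(a)=+2.313e-01  f'(a)=-8.622e-01  a ← 10.553455 − (+2.313e-01/-8.622e-01) = 10.821714
iter 2: u=1.024699  f(a)=+9.113e-03  f'(a)=-7.955e-01  a ← 10.821714 − (+9.113e-03/-7.955e-01) = 10.833169
iter 3: u=1.023615  f(a)=+1.543e-05  f'(a)=-7.928e-01  a ← 10.833169 − (+1.543e-05/-7.928e-01) = 10.833189
iter 4: u=1.023614  f(a)=+4.440e-11  f'(a)=-7.928e-01  a ← 10.833189 − (+4.440e-11/-7.928e-01) = 10.833189
iter 5: u=1.023614  f(a)=+3.553e-15  f'(a)=-7.928e-01  a ← 10.833189 − (+3.553e-15/-7.928e-01) = 10.833189
converged: |Δa| < 1e-12 after 5 iterations
sag = a·(cosh(S/(2a)) − 1) = 10.833189·(cosh(1.023614) − 1) = 6.188613
T_max/T_min = cosh(S/(2a)) = 1.571264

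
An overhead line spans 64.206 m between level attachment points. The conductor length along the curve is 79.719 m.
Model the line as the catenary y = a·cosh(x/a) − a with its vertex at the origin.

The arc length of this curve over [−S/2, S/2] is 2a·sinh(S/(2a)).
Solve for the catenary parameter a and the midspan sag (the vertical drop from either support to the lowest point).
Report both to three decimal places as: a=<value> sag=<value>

a=27.580 sag=20.891

seed: a₀ = √(S³/(24(L−S))) = √(64.206³/(24·15.513)) = 26.663055
iter 1: u=1.204026  f(a)=+1.164e+00  f'(a)=-1.341e+00  a ← 26.663055 − (+1.164e+00/-1.341e+00) = 27.530908
iter 2: u=1.166071  f(a)=+5.925e-02  f'(a)=-1.208e+00  a ← 27.530908 − (+5.925e-02/-1.208e+00) = 27.579959
iter 3: u=1.163997  f(a)=+1.717e-04  f'(a)=-1.201e+00  a ← 27.579959 − (+1.717e-04/-1.201e+00) = 27.580102
iter 4: u=1.163991  f(a)=+1.452e-09  f'(a)=-1.201e+00  a ← 27.580102 − (+1.452e-09/-1.201e+00) = 27.580102
iter 5: u=1.163991  f(a)=-1.421e-14  f'(a)=-1.201e+00  a ← 27.580102 − (-1.421e-14/-1.201e+00) = 27.580102
converged: |Δa| < 1e-12 after 5 iterations
sag = a·(cosh(S/(2a)) − 1) = 27.580102·(cosh(1.163991) − 1) = 20.890939
T_max/T_min = cosh(S/(2a)) = 1.757464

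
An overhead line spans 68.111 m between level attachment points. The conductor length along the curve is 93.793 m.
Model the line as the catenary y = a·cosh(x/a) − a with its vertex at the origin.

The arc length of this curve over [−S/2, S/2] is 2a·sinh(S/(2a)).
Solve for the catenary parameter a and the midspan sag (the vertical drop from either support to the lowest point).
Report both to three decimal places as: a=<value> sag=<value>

seed: a₀ = √(S³/(24(L−S))) = √(68.111³/(24·25.682)) = 22.641534
iter 1: u=1.504116  f(a)=+3.067e+00  f'(a)=-2.825e+00  a ← 22.641534 − (+3.067e+00/-2.825e+00) = 23.727036
iter 2: u=1.435304  f(a)=+2.343e-01  f'(a)=-2.408e+00  a ← 23.727036 − (+2.343e-01/-2.408e+00) = 23.824333
iter 3: u=1.429442  f(a)=+1.618e-03  f'(a)=-2.375e+00  a ← 23.824333 − (+1.618e-03/-2.375e+00) = 23.825014
iter 4: u=1.429401  f(a)=+7.838e-08  f'(a)=-2.375e+00  a ← 23.825014 − (+7.838e-08/-2.375e+00) = 23.825014
iter 5: u=1.429401  f(a)=-2.842e-14  f'(a)=-2.375e+00  a ← 23.825014 − (-2.842e-14/-2.375e+00) = 23.825014
converged: |Δa| < 1e-12 after 5 iterations
sag = a·(cosh(S/(2a)) − 1) = 23.825014·(cosh(1.429401) − 1) = 28.776440
T_max/T_min = cosh(S/(2a)) = 2.207825

a=23.825 sag=28.776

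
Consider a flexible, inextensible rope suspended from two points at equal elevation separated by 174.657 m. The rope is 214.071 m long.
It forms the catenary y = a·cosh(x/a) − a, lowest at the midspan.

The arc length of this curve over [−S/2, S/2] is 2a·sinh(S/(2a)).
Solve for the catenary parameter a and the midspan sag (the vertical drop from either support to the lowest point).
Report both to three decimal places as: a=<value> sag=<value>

seed: a₀ = √(S³/(24(L−S))) = √(174.657³/(24·39.414)) = 75.049554
iter 1: u=1.163611  f(a)=+2.756e+00  f'(a)=-1.200e+00  a ← 75.049554 − (+2.756e+00/-1.200e+00) = 77.346933
iter 2: u=1.129049  f(a)=+1.316e-01  f'(a)=-1.088e+00  a ← 77.346933 − (+1.316e-01/-1.088e+00) = 77.467952
iter 3: u=1.127286  f(a)=+3.335e-04  f'(a)=-1.082e+00  a ← 77.467952 − (+3.335e-04/-1.082e+00) = 77.468260
iter 4: u=1.127281  f(a)=+2.153e-09  f'(a)=-1.082e+00  a ← 77.468260 − (+2.153e-09/-1.082e+00) = 77.468260
iter 5: u=1.127281  f(a)=+0.000e+00  f'(a)=-1.082e+00  a ← 77.468260 − (+0.000e+00/-1.082e+00) = 77.468260
converged: |Δa| < 1e-12 after 5 iterations
sag = a·(cosh(S/(2a)) − 1) = 77.468260·(cosh(1.127281) − 1) = 54.660199
T_max/T_min = cosh(S/(2a)) = 1.705582

a=77.468 sag=54.660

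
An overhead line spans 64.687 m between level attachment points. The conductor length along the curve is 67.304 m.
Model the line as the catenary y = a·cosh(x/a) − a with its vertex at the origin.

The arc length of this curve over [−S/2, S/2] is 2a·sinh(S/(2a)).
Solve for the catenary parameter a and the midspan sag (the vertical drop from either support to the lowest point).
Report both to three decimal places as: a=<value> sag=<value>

seed: a₀ = √(S³/(24(L−S))) = √(64.687³/(24·2.617)) = 65.647476
iter 1: u=0.492685  f(a)=+3.195e-02  f'(a)=-8.168e-02  a ← 65.647476 − (+3.195e-02/-8.168e-02) = 66.038588
iter 2: u=0.489767  f(a)=+2.878e-04  f'(a)=-8.022e-02  a ← 66.038588 − (+2.878e-04/-8.022e-02) = 66.042176
iter 3: u=0.489740  f(a)=+2.382e-08  f'(a)=-8.020e-02  a ← 66.042176 − (+2.382e-08/-8.020e-02) = 66.042176
iter 4: u=0.489740  f(a)=+1.421e-14  f'(a)=-8.020e-02  a ← 66.042176 − (+1.421e-14/-8.020e-02) = 66.042176
converged: |Δa| < 1e-12 after 4 iterations
sag = a·(cosh(S/(2a)) − 1) = 66.042176·(cosh(0.489740) − 1) = 8.079522
T_max/T_min = cosh(S/(2a)) = 1.122339

a=66.042 sag=8.080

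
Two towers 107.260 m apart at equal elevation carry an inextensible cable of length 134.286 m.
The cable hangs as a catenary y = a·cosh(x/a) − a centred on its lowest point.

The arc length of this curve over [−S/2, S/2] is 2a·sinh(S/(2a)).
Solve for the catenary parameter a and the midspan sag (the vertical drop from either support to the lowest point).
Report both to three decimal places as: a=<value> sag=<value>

seed: a₀ = √(S³/(24(L−S))) = √(107.260³/(24·27.026)) = 43.617441
iter 1: u=1.229554  f(a)=+2.118e+00  f'(a)=-1.437e+00  a ← 43.617441 − (+2.118e+00/-1.437e+00) = 45.091366
iter 2: u=1.189363  f(a)=+1.121e-01  f'(a)=-1.289e+00  a ← 45.091366 − (+1.121e-01/-1.289e+00) = 45.178360
iter 3: u=1.187073  f(a)=+3.528e-04  f'(a)=-1.280e+00  a ← 45.178360 − (+3.528e-04/-1.280e+00) = 45.178636
iter 4: u=1.187066  f(a)=+3.520e-09  f'(a)=-1.280e+00  a ← 45.178636 − (+3.520e-09/-1.280e+00) = 45.178636
iter 5: u=1.187066  f(a)=+0.000e+00  f'(a)=-1.280e+00  a ← 45.178636 − (+0.000e+00/-1.280e+00) = 45.178636
converged: |Δa| < 1e-12 after 5 iterations
sag = a·(cosh(S/(2a)) − 1) = 45.178636·(cosh(1.187066) − 1) = 35.749058
T_max/T_min = cosh(S/(2a)) = 1.791282

a=45.179 sag=35.749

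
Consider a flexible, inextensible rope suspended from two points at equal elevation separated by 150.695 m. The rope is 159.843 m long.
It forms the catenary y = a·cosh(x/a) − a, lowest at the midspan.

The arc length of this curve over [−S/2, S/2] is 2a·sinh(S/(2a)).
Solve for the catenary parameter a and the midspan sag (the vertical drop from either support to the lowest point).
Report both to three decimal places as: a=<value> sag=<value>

seed: a₀ = √(S³/(24(L−S))) = √(150.695³/(24·9.148)) = 124.847418
iter 1: u=0.603517  f(a)=+1.681e-01  f'(a)=-1.520e-01  a ← 124.847418 − (+1.681e-01/-1.520e-01) = 125.953355
iter 2: u=0.598217  f(a)=+2.259e-03  f'(a)=-1.479e-01  a ← 125.953355 − (+2.259e-03/-1.479e-01) = 125.968630
iter 3: u=0.598145  f(a)=+4.206e-07  f'(a)=-1.478e-01  a ← 125.968630 − (+4.206e-07/-1.478e-01) = 125.968633
iter 4: u=0.598145  f(a)=+0.000e+00  f'(a)=-1.478e-01  a ← 125.968633 − (+0.000e+00/-1.478e-01) = 125.968633
converged: |Δa| < 1e-12 after 4 iterations
sag = a·(cosh(S/(2a)) − 1) = 125.968633·(cosh(0.598145) − 1) = 23.214284
T_max/T_min = cosh(S/(2a)) = 1.184286

a=125.969 sag=23.214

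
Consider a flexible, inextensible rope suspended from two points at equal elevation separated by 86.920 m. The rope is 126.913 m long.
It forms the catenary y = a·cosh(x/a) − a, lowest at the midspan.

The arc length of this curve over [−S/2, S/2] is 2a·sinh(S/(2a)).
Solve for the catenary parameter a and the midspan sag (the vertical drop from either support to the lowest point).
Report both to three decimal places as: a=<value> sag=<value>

seed: a₀ = √(S³/(24(L−S))) = √(86.920³/(24·39.993)) = 26.156641
iter 1: u=1.661528  f(a)=+5.898e+00  f'(a)=-3.990e+00  a ← 26.156641 − (+5.898e+00/-3.990e+00) = 27.634791
iter 2: u=1.572655  f(a)=+5.369e-01  f'(a)=-3.294e+00  a ← 27.634791 − (+5.369e-01/-3.294e+00) = 27.797785
iter 3: u=1.563434  f(a)=+5.433e-03  f'(a)=-3.227e+00  a ← 27.797785 − (+5.433e-03/-3.227e+00) = 27.799468
iter 4: u=1.563339  f(a)=+5.687e-07  f'(a)=-3.227e+00  a ← 27.799468 − (+5.687e-07/-3.227e+00) = 27.799469
iter 5: u=1.563339  f(a)=+2.842e-14  f'(a)=-3.227e+00  a ← 27.799469 − (+2.842e-14/-3.227e+00) = 27.799469
converged: |Δa| < 1e-12 after 5 iterations
sag = a·(cosh(S/(2a)) − 1) = 27.799469·(cosh(1.563339) − 1) = 41.479228
T_max/T_min = cosh(S/(2a)) = 2.492087

a=27.799 sag=41.479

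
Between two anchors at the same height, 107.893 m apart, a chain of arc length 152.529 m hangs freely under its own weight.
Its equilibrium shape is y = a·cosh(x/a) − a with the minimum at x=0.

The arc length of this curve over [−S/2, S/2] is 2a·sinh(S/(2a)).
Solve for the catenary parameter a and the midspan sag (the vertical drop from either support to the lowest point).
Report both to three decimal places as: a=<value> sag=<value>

a=36.191 sag=48.225

seed: a₀ = √(S³/(24(L−S))) = √(107.893³/(24·44.636)) = 34.240622
iter 1: u=1.575512  f(a)=+5.879e+00  f'(a)=-3.314e+00  a ← 34.240622 − (+5.879e+00/-3.314e+00) = 36.014315
iter 2: u=1.497918  f(a)=+4.877e-01  f'(a)=-2.785e+00  a ← 36.014315 − (+4.877e-01/-2.785e+00) = 36.189400
iter 3: u=1.490671  f(a)=+4.027e-03  f'(a)=-2.740e+00  a ← 36.189400 − (+4.027e-03/-2.740e+00) = 36.190870
iter 4: u=1.490611  f(a)=+2.796e-07  f'(a)=-2.739e+00  a ← 36.190870 − (+2.796e-07/-2.739e+00) = 36.190870
iter 5: u=1.490611  f(a)=+5.684e-14  f'(a)=-2.739e+00  a ← 36.190870 − (+5.684e-14/-2.739e+00) = 36.190870
converged: |Δa| < 1e-12 after 5 iterations
sag = a·(cosh(S/(2a)) − 1) = 36.190870·(cosh(1.490611) − 1) = 48.225082
T_max/T_min = cosh(S/(2a)) = 2.332521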